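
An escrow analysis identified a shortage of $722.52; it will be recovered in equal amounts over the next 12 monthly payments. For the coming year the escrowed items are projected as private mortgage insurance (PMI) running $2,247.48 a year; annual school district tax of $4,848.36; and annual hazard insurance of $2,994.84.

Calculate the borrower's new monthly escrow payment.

$901.10

Private mortgage insurance (PMI): $2,247.48 annually
School district tax: $4,848.36 annually
Hazard insurance: $2,994.84 annually
Yearly total = $2,247.48 + $4,848.36 + $2,994.84 = $10,090.68
Per month = $10,090.68 ÷ 12 = $840.89
Monthly shortage recovery: $722.52 ÷ 12 = $60.21
New monthly escrow = $840.89 + $60.21 = $901.10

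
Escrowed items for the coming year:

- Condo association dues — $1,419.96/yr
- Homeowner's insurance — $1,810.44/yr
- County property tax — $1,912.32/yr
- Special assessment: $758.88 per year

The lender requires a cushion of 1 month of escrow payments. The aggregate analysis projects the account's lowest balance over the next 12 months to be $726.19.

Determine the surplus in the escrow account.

$234.39

Condo association dues — $1,419.96 annually
Homeowner's insurance — $1,810.44 annually
County property tax — $1,912.32 annually
Special assessment — $758.88 annually
Total per year = $1,419.96 + $1,810.44 + $1,912.32 + $758.88 = $5,901.60
Base monthly escrow = $5,901.60 ÷ 12 = $491.80
Required cushion = 1 × $491.80 = $491.80
Excess over cushion: $726.19 − $491.80 = $234.39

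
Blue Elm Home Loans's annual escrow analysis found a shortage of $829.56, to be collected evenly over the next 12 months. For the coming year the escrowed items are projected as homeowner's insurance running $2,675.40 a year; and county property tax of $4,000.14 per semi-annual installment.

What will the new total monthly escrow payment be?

$958.77

Homeowner's insurance — $2,675.40 per year
County property tax — $4,000.14 × 2 = $8,000.28 per year
Total annual escrow = $10,675.68
Monthly = $10,675.68 / 12 = $889.64
Shortage per month = $829.56 / 12 = $69.13
Adjusted monthly = $889.64 + $69.13 = $958.77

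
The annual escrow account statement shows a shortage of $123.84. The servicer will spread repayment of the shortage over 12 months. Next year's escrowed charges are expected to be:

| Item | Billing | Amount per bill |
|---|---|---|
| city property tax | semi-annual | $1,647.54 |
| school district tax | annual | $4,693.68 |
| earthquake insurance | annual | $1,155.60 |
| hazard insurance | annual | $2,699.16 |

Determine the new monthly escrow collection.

City property tax = $1,647.54 × 2 = $3,295.08
School district tax = $4,693.68
Earthquake insurance = $1,155.60
Hazard insurance = $2,699.16
Combined annual = $3,295.08 + $4,693.68 + $1,155.60 + $2,699.16 = $11,843.52
Base monthly escrow = $11,843.52 / 12 = $986.96
Shortage per month = $123.84 / 12 = $10.32
Adjusted monthly = $986.96 + $10.32 = $997.28

$997.28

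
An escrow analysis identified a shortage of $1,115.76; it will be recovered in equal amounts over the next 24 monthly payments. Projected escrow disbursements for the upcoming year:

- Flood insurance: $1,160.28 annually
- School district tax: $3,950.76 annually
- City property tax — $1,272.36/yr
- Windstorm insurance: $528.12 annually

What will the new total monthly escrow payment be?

$622.45

Flood insurance — $1,160.28 per year
School district tax — $3,950.76 per year
City property tax — $1,272.36 per year
Windstorm insurance — $528.12 per year
Combined annual = $1,160.28 + $3,950.76 + $1,272.36 + $528.12 = $6,911.52
Per month = $6,911.52 / 12 = $575.96
Monthly shortage recovery: $1,115.76 / 24 = $46.49
New monthly escrow = $575.96 + $46.49 = $622.45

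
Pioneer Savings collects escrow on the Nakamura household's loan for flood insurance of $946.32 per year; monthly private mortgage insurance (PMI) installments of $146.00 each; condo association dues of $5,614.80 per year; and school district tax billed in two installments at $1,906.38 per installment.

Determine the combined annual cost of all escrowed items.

Flood insurance = $946.32/yr
Private mortgage insurance (PMI) = $146.00 × 12 = $1,752.00/yr
Condo association dues = $5,614.80/yr
School district tax = $1,906.38 × 2 = $3,812.76/yr
Yearly total = $946.32 + $1,752.00 + $5,614.80 + $3,812.76 = $12,125.88

$12,125.88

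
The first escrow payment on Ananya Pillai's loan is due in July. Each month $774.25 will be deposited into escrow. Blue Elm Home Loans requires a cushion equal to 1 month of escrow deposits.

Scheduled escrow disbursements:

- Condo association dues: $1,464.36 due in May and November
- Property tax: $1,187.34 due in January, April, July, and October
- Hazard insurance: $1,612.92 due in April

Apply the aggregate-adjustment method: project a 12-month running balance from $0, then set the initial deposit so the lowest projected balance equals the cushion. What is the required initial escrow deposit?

Cushion = 1 × $774.25 = $774.25
Trial balance (start $0, +$774.25 each month, − disbursements):
  Jul: +$774.25 − $1,187.34 → -$413.09
  Aug: +$774.25 → $361.16
  Sep: +$774.25 → $1,135.41
  Oct: +$774.25 − $1,187.34 → $722.32
  Nov: +$774.25 − $1,464.36 → $32.21
  Dec: +$774.25 → $806.46
  Jan: +$774.25 − $1,187.34 → $393.37
  Feb: +$774.25 → $1,167.62
  Mar: +$774.25 → $1,941.87
  Apr: +$774.25 − $2,800.26 → -$84.14
  May: +$774.25 − $1,464.36 → -$774.25
  Jun: +$774.25 → $0.00
Lowest trial balance = -$774.25 (May)
Initial deposit = cushion − low point = $774.25 − (-$774.25) = $1,548.50

$1,548.50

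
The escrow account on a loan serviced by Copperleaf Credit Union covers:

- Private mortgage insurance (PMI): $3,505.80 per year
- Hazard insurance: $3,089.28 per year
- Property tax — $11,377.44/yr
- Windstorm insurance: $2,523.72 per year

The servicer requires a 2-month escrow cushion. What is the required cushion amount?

$3,416.04

Private mortgage insurance (PMI): $3,505.80
Hazard insurance: $3,089.28
Property tax: $11,377.44
Windstorm insurance: $2,523.72
Total annual escrow = $20,496.24
Monthly escrow = $20,496.24 / 12 = $1,708.02
Required cushion = 2 × $1,708.02 = $3,416.04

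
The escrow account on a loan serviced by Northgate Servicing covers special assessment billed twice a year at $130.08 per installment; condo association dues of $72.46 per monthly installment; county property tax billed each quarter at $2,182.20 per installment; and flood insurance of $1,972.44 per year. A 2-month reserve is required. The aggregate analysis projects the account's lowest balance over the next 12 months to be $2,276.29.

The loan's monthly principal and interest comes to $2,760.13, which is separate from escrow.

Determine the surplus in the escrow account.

$304.47

Special assessment — $130.08 × 2 = $260.16 per year
Condo association dues — $72.46 × 12 = $869.52 per year
County property tax — $2,182.20 × 4 = $8,728.80 per year
Flood insurance — $1,972.44 per year
Annual escrow total = $260.16 + $869.52 + $8,728.80 + $1,972.44 = $11,830.92
Per month = $11,830.92 ÷ 12 = $985.91
Required reserve = 2 × $985.91 = $1,971.82
Excess over cushion: $2,276.29 − $1,971.82 = $304.47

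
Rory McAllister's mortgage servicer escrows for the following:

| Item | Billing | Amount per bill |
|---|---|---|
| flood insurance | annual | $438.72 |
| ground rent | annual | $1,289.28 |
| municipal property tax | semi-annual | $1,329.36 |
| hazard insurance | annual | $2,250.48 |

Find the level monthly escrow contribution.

Flood insurance: $438.72/yr
Ground rent: $1,289.28/yr
Municipal property tax: $1,329.36 × 2 = $2,658.72/yr
Hazard insurance: $2,250.48/yr
Annual escrow total = $6,637.20
Monthly escrow = $6,637.20 ÷ 12 = $553.10

$553.10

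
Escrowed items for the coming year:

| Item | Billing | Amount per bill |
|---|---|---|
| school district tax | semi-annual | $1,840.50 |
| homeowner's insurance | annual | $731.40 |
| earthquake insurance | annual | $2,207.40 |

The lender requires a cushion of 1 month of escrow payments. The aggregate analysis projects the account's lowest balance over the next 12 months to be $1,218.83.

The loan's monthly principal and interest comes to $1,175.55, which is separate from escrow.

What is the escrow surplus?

$667.18

School district tax: $1,840.50 × 2 = $3,681.00 per year
Homeowner's insurance: $731.40 per year
Earthquake insurance: $2,207.40 per year
Combined annual = $6,619.80
Monthly escrow = $6,619.80 ÷ 12 = $551.65
Required reserve = 1 × $551.65 = $551.65
Excess over cushion: $1,218.83 − $551.65 = $667.18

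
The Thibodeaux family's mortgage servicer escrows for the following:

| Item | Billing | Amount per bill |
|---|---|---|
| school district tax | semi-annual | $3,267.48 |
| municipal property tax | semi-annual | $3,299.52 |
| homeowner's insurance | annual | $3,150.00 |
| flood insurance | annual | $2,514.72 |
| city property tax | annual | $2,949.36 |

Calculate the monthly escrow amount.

$1,812.34

School district tax — $3,267.48 × 2 = $6,534.96 annually
Municipal property tax — $3,299.52 × 2 = $6,599.04 annually
Homeowner's insurance — $3,150.00 annually
Flood insurance — $2,514.72 annually
City property tax — $2,949.36 annually
Annual escrow total = $6,534.96 + $6,599.04 + $3,150.00 + $2,514.72 + $2,949.36 = $21,748.08
Base monthly escrow = $21,748.08 / 12 = $1,812.34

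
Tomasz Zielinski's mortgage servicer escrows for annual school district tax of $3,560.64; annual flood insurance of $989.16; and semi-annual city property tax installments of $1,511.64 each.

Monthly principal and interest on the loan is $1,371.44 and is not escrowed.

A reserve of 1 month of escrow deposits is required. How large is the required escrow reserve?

$631.09

School district tax = $3,560.64/yr
Flood insurance = $989.16/yr
City property tax = $1,511.64 × 2 = $3,023.28/yr
Yearly total = $3,560.64 + $989.16 + $3,023.28 = $7,573.08
Base monthly escrow = $7,573.08 / 12 = $631.09
Reserve = 1 × $631.09 = $631.09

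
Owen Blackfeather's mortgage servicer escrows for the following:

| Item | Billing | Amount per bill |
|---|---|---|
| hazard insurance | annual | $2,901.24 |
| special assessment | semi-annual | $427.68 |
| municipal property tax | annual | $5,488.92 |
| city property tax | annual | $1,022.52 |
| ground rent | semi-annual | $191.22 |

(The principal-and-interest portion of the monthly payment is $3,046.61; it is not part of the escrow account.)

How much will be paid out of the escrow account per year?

$10,650.48

Hazard insurance — $2,901.24 per year
Special assessment — $427.68 × 2 = $855.36 per year
Municipal property tax — $5,488.92 per year
City property tax — $1,022.52 per year
Ground rent — $191.22 × 2 = $382.44 per year
Total annual escrow = $10,650.48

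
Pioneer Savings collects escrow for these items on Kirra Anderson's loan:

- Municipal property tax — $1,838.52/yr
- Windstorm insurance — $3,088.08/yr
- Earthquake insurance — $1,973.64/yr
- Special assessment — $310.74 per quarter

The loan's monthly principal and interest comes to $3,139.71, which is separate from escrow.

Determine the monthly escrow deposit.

Municipal property tax = $1,838.52
Windstorm insurance = $3,088.08
Earthquake insurance = $1,973.64
Special assessment = $310.74 × 4 = $1,242.96
Total per year = $8,143.20
Monthly escrow = $8,143.20 / 12 = $678.60

$678.60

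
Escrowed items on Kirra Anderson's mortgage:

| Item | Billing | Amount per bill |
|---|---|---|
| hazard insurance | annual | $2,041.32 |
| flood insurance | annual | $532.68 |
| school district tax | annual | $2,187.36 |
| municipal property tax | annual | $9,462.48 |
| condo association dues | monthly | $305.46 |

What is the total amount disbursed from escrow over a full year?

$17,889.36

Hazard insurance — $2,041.32/yr
Flood insurance — $532.68/yr
School district tax — $2,187.36/yr
Municipal property tax — $9,462.48/yr
Condo association dues — $305.46 × 12 = $3,665.52/yr
Yearly total = $17,889.36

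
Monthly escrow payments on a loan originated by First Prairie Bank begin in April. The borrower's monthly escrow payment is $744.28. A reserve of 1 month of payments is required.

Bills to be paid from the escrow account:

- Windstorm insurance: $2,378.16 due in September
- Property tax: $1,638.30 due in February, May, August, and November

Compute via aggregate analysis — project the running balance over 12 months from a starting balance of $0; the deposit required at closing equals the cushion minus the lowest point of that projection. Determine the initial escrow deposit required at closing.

$2,083.10

Cushion = 1 × $744.28 = $744.28
Trial balance (start $0, +$744.28 each month, − disbursements):
  Apr: +$744.28 → $744.28
  May: +$744.28 − $1,638.30 → -$149.74
  Jun: +$744.28 → $594.54
  Jul: +$744.28 → $1,338.82
  Aug: +$744.28 − $1,638.30 → $444.80
  Sep: +$744.28 − $2,378.16 → -$1,189.08
  Oct: +$744.28 → -$444.80
  Nov: +$744.28 − $1,638.30 → -$1,338.82
  Dec: +$744.28 → -$594.54
  Jan: +$744.28 → $149.74
  Feb: +$744.28 − $1,638.30 → -$744.28
  Mar: +$744.28 → $0.00
Lowest trial balance = -$1,338.82 (Nov)
Initial deposit = cushion − low point = $744.28 − (-$1,338.82) = $2,083.10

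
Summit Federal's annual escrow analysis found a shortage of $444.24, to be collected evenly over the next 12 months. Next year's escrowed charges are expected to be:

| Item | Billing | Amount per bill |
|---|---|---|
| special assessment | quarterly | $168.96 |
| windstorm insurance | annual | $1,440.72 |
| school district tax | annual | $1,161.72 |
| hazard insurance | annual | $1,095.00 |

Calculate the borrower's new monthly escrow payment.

$401.46

Special assessment — $168.96 × 4 = $675.84 per year
Windstorm insurance — $1,440.72 per year
School district tax — $1,161.72 per year
Hazard insurance — $1,095.00 per year
Yearly total = $4,373.28
Monthly escrow = $4,373.28 / 12 = $364.44
Monthly shortage recovery: $444.24 / 12 = $37.02
Adjusted monthly = $364.44 + $37.02 = $401.46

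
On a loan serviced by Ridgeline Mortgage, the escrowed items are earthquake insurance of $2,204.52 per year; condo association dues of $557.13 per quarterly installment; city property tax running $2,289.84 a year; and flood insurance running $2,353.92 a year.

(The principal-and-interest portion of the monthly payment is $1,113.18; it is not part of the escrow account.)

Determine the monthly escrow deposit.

Earthquake insurance — $2,204.52/yr
Condo association dues — $557.13 × 4 = $2,228.52/yr
City property tax — $2,289.84/yr
Flood insurance — $2,353.92/yr
Yearly total = $2,204.52 + $2,228.52 + $2,289.84 + $2,353.92 = $9,076.80
Per month = $9,076.80 ÷ 12 = $756.40

$756.40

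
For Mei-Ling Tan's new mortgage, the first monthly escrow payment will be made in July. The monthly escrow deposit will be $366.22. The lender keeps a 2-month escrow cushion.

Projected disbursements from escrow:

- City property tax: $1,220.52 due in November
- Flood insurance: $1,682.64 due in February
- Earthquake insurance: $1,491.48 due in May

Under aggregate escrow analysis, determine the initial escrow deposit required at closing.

Cushion = 2 × $366.22 = $732.44
Trial balance (start $0, +$366.22 each month, − disbursements):
  Jul: +$366.22 → $366.22
  Aug: +$366.22 → $732.44
  Sep: +$366.22 → $1,098.66
  Oct: +$366.22 → $1,464.88
  Nov: +$366.22 − $1,220.52 → $610.58
  Dec: +$366.22 → $976.80
  Jan: +$366.22 → $1,343.02
  Feb: +$366.22 − $1,682.64 → $26.60
  Mar: +$366.22 → $392.82
  Apr: +$366.22 → $759.04
  May: +$366.22 − $1,491.48 → -$366.22
  Jun: +$366.22 → $0.00
Lowest trial balance = -$366.22 (May)
Initial deposit = cushion − low point = $732.44 − (-$366.22) = $1,098.66

$1,098.66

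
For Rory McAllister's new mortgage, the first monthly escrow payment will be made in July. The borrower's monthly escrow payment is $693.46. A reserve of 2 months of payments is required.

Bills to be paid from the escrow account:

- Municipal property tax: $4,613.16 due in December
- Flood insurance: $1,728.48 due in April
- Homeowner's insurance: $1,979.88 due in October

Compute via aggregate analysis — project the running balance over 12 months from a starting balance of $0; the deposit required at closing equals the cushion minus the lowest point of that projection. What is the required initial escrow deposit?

$3,819.20

Cushion = 2 × $693.46 = $1,386.92
Trial balance (start $0, +$693.46 each month, − disbursements):
  Jul: +$693.46 → $693.46
  Aug: +$693.46 → $1,386.92
  Sep: +$693.46 → $2,080.38
  Oct: +$693.46 − $1,979.88 → $793.96
  Nov: +$693.46 → $1,487.42
  Dec: +$693.46 − $4,613.16 → -$2,432.28
  Jan: +$693.46 → -$1,738.82
  Feb: +$693.46 → -$1,045.36
  Mar: +$693.46 → -$351.90
  Apr: +$693.46 − $1,728.48 → -$1,386.92
  May: +$693.46 → -$693.46
  Jun: +$693.46 → $0.00
Lowest trial balance = -$2,432.28 (Dec)
Initial deposit = cushion − low point = $1,386.92 − (-$2,432.28) = $3,819.20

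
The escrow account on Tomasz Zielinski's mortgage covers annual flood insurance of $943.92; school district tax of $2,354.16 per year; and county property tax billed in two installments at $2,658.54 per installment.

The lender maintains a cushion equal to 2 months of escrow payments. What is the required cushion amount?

Flood insurance — $943.92/yr
School district tax — $2,354.16/yr
County property tax — $2,658.54 × 2 = $5,317.08/yr
Annual escrow total = $943.92 + $2,354.16 + $5,317.08 = $8,615.16
Monthly = $8,615.16 / 12 = $717.93
Required cushion = 2 × $717.93 = $1,435.86

$1,435.86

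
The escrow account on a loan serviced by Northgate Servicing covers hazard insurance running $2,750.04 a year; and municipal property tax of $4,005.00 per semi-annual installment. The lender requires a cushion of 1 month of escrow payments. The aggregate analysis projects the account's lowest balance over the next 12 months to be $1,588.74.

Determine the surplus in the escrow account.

Hazard insurance: $2,750.04 per year
Municipal property tax: $4,005.00 × 2 = $8,010.00 per year
Total annual escrow = $2,750.04 + $8,010.00 = $10,760.04
Base monthly escrow = $10,760.04 / 12 = $896.67
Cushion = 1 × $896.67 = $896.67
Surplus = $1,588.74 − $896.67 = $692.07

$692.07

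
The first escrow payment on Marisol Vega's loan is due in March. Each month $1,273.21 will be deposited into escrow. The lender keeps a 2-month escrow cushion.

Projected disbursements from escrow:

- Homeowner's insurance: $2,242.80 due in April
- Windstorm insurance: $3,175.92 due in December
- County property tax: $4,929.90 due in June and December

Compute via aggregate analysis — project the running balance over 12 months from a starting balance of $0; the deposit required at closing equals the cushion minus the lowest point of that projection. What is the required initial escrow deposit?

$5,092.84

Cushion = 2 × $1,273.21 = $2,546.42
Trial balance (start $0, +$1,273.21 each month, − disbursements):
  Mar: +$1,273.21 → $1,273.21
  Apr: +$1,273.21 − $2,242.80 → $303.62
  May: +$1,273.21 → $1,576.83
  Jun: +$1,273.21 − $4,929.90 → -$2,079.86
  Jul: +$1,273.21 → -$806.65
  Aug: +$1,273.21 → $466.56
  Sep: +$1,273.21 → $1,739.77
  Oct: +$1,273.21 → $3,012.98
  Nov: +$1,273.21 → $4,286.19
  Dec: +$1,273.21 − $8,105.82 → -$2,546.42
  Jan: +$1,273.21 → -$1,273.21
  Feb: +$1,273.21 → $0.00
Lowest trial balance = -$2,546.42 (Dec)
Initial deposit = cushion − low point = $2,546.42 − (-$2,546.42) = $5,092.84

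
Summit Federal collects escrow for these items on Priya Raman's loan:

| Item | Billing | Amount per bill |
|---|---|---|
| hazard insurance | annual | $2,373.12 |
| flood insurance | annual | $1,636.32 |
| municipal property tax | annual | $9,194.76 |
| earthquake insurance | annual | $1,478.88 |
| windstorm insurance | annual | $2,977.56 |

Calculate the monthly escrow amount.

Hazard insurance: $2,373.12 per year
Flood insurance: $1,636.32 per year
Municipal property tax: $9,194.76 per year
Earthquake insurance: $1,478.88 per year
Windstorm insurance: $2,977.56 per year
Combined annual = $2,373.12 + $1,636.32 + $9,194.76 + $1,478.88 + $2,977.56 = $17,660.64
Monthly = $17,660.64 / 12 = $1,471.72

$1,471.72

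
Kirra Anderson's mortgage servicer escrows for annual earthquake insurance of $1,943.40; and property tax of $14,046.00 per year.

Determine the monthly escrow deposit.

$1,332.45

Earthquake insurance — $1,943.40
Property tax — $14,046.00
Yearly total = $15,989.40
Base monthly escrow = $15,989.40 / 12 = $1,332.45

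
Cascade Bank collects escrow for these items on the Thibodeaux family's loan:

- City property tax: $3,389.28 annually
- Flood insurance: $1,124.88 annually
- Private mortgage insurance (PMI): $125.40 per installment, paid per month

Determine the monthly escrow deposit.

$501.58

City property tax — $3,389.28 annually
Flood insurance — $1,124.88 annually
Private mortgage insurance (PMI) — $125.40 × 12 = $1,504.80 annually
Combined annual = $3,389.28 + $1,124.88 + $1,504.80 = $6,018.96
Monthly = $6,018.96 ÷ 12 = $501.58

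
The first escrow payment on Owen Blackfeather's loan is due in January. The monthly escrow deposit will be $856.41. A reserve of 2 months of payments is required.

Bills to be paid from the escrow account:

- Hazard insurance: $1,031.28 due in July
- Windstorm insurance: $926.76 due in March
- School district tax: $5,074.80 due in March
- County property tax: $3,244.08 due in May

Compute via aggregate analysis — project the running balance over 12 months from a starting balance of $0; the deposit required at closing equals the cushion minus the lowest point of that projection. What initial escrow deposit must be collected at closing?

$6,676.41

Cushion = 2 × $856.41 = $1,712.82
Trial balance (start $0, +$856.41 each month, − disbursements):
  Jan: +$856.41 → $856.41
  Feb: +$856.41 → $1,712.82
  Mar: +$856.41 − $6,001.56 → -$3,432.33
  Apr: +$856.41 → -$2,575.92
  May: +$856.41 − $3,244.08 → -$4,963.59
  Jun: +$856.41 → -$4,107.18
  Jul: +$856.41 − $1,031.28 → -$4,282.05
  Aug: +$856.41 → -$3,425.64
  Sep: +$856.41 → -$2,569.23
  Oct: +$856.41 → -$1,712.82
  Nov: +$856.41 → -$856.41
  Dec: +$856.41 → $0.00
Lowest trial balance = -$4,963.59 (May)
Initial deposit = cushion − low point = $1,712.82 − (-$4,963.59) = $6,676.41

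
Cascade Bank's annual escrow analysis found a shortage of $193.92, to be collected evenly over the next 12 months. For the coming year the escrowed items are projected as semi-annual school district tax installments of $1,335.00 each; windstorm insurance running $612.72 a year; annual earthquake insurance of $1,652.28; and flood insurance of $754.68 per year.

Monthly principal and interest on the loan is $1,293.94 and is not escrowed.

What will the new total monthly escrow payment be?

$490.30

School district tax = $1,335.00 × 2 = $2,670.00 per year
Windstorm insurance = $612.72 per year
Earthquake insurance = $1,652.28 per year
Flood insurance = $754.68 per year
Total per year = $2,670.00 + $612.72 + $1,652.28 + $754.68 = $5,689.68
Base monthly escrow = $5,689.68 ÷ 12 = $474.14
Shortage per month = $193.92 ÷ 12 = $16.16
Adjusted monthly = $474.14 + $16.16 = $490.30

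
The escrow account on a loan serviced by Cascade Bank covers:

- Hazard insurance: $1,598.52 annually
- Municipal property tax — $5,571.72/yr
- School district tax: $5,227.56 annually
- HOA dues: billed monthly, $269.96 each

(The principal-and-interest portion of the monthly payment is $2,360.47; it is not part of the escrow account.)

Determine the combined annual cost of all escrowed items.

Hazard insurance — $1,598.52
Municipal property tax — $5,571.72
School district tax — $5,227.56
HOA dues — $269.96 × 12 = $3,239.52
Total annual escrow = $15,637.32

$15,637.32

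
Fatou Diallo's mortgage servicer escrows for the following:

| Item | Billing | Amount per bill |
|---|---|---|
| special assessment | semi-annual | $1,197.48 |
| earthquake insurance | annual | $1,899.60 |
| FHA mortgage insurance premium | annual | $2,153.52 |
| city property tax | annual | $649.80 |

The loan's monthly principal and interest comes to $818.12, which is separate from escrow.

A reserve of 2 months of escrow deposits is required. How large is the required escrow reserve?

$1,182.98

Special assessment: $1,197.48 × 2 = $2,394.96/yr
Earthquake insurance: $1,899.60/yr
FHA mortgage insurance premium: $2,153.52/yr
City property tax: $649.80/yr
Total per year = $7,097.88
Monthly escrow = $7,097.88 ÷ 12 = $591.49
Required cushion = 2 × $591.49 = $1,182.98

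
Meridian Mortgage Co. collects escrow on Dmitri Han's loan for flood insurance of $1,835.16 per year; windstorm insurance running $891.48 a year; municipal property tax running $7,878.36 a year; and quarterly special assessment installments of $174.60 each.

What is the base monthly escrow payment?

$941.95

Flood insurance = $1,835.16/yr
Windstorm insurance = $891.48/yr
Municipal property tax = $7,878.36/yr
Special assessment = $174.60 × 4 = $698.40/yr
Total per year = $11,303.40
Monthly escrow = $11,303.40 / 12 = $941.95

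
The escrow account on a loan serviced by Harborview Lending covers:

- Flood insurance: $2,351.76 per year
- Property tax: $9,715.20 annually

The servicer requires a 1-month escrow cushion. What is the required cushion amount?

$1,005.58

Flood insurance — $2,351.76 annually
Property tax — $9,715.20 annually
Total per year = $2,351.76 + $9,715.20 = $12,066.96
Monthly = $12,066.96 / 12 = $1,005.58
Required cushion = 1 × $1,005.58 = $1,005.58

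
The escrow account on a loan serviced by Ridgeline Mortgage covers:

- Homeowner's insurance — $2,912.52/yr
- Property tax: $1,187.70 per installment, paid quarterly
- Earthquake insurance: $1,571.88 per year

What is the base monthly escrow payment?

$769.60

Homeowner's insurance: $2,912.52 annually
Property tax: $1,187.70 × 4 = $4,750.80 annually
Earthquake insurance: $1,571.88 annually
Annual escrow total = $9,235.20
Monthly = $9,235.20 ÷ 12 = $769.60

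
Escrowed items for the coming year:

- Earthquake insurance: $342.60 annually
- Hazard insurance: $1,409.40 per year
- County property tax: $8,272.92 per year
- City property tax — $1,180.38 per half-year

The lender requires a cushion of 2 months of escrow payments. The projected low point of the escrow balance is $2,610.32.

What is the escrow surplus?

$546.04

Earthquake insurance = $342.60/yr
Hazard insurance = $1,409.40/yr
County property tax = $8,272.92/yr
City property tax = $1,180.38 × 2 = $2,360.76/yr
Combined annual = $342.60 + $1,409.40 + $8,272.92 + $2,360.76 = $12,385.68
Base monthly escrow = $12,385.68 ÷ 12 = $1,032.14
Required cushion = 2 × $1,032.14 = $2,064.28
Surplus = $2,610.32 − $2,064.28 = $546.04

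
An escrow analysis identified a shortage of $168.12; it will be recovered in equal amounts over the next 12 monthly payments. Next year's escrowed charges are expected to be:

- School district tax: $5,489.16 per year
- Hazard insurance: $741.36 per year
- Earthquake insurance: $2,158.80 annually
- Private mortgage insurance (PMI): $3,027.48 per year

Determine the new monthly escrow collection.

$965.41

School district tax — $5,489.16
Hazard insurance — $741.36
Earthquake insurance — $2,158.80
Private mortgage insurance (PMI) — $3,027.48
Annual escrow total = $5,489.16 + $741.36 + $2,158.80 + $3,027.48 = $11,416.80
Base monthly escrow = $11,416.80 / 12 = $951.40
Monthly shortage recovery: $168.12 / 12 = $14.01
New monthly escrow = $951.40 + $14.01 = $965.41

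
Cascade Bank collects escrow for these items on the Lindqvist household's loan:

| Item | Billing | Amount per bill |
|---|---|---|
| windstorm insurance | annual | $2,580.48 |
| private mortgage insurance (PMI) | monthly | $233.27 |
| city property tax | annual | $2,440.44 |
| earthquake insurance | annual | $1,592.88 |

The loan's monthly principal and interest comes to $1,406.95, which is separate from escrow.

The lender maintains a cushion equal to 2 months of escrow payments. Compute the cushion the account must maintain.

$1,568.84

Windstorm insurance: $2,580.48 per year
Private mortgage insurance (PMI): $233.27 × 12 = $2,799.24 per year
City property tax: $2,440.44 per year
Earthquake insurance: $1,592.88 per year
Total per year = $2,580.48 + $2,799.24 + $2,440.44 + $1,592.88 = $9,413.04
Base monthly escrow = $9,413.04 / 12 = $784.42
Required cushion = 2 × $784.42 = $1,568.84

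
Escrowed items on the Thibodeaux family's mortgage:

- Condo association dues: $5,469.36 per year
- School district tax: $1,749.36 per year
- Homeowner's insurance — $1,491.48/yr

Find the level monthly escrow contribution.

$725.85

Condo association dues = $5,469.36 per year
School district tax = $1,749.36 per year
Homeowner's insurance = $1,491.48 per year
Total per year = $8,710.20
Base monthly escrow = $8,710.20 ÷ 12 = $725.85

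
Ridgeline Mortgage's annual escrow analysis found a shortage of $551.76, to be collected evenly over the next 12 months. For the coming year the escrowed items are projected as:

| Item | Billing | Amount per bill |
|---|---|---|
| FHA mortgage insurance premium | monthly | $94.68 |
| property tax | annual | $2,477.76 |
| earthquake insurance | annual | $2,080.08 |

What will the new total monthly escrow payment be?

FHA mortgage insurance premium = $94.68 × 12 = $1,136.16/yr
Property tax = $2,477.76/yr
Earthquake insurance = $2,080.08/yr
Annual escrow total = $5,694.00
Base monthly escrow = $5,694.00 ÷ 12 = $474.50
Shortage per month = $551.76 ÷ 12 = $45.98
Adjusted monthly = $474.50 + $45.98 = $520.48

$520.48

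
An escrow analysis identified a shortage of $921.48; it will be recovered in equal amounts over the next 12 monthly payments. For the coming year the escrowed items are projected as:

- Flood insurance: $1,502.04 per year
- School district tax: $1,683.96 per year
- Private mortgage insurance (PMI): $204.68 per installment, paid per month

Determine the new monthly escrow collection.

Flood insurance: $1,502.04/yr
School district tax: $1,683.96/yr
Private mortgage insurance (PMI): $204.68 × 12 = $2,456.16/yr
Total annual escrow = $5,642.16
Per month = $5,642.16 / 12 = $470.18
Monthly shortage recovery: $921.48 / 12 = $76.79
New monthly escrow = $470.18 + $76.79 = $546.97

$546.97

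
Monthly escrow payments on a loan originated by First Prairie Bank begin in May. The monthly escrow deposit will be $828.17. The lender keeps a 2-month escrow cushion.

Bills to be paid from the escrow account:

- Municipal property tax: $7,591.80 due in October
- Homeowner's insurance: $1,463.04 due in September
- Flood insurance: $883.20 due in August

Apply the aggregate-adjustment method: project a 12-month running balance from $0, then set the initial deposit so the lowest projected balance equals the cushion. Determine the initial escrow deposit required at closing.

Cushion = 2 × $828.17 = $1,656.34
Trial balance (start $0, +$828.17 each month, − disbursements):
  May: +$828.17 → $828.17
  Jun: +$828.17 → $1,656.34
  Jul: +$828.17 → $2,484.51
  Aug: +$828.17 − $883.20 → $2,429.48
  Sep: +$828.17 − $1,463.04 → $1,794.61
  Oct: +$828.17 − $7,591.80 → -$4,969.02
  Nov: +$828.17 → -$4,140.85
  Dec: +$828.17 → -$3,312.68
  Jan: +$828.17 → -$2,484.51
  Feb: +$828.17 → -$1,656.34
  Mar: +$828.17 → -$828.17
  Apr: +$828.17 → $0.00
Lowest trial balance = -$4,969.02 (Oct)
Initial deposit = cushion − low point = $1,656.34 − (-$4,969.02) = $6,625.36

$6,625.36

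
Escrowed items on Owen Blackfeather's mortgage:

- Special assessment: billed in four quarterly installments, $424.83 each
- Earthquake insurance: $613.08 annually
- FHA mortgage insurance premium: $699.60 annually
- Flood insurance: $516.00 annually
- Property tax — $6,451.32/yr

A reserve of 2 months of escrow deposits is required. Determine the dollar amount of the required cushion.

$1,663.22

Special assessment — $424.83 × 4 = $1,699.32 annually
Earthquake insurance — $613.08 annually
FHA mortgage insurance premium — $699.60 annually
Flood insurance — $516.00 annually
Property tax — $6,451.32 annually
Total per year = $9,979.32
Per month = $9,979.32 ÷ 12 = $831.61
Cushion = 2 × $831.61 = $1,663.22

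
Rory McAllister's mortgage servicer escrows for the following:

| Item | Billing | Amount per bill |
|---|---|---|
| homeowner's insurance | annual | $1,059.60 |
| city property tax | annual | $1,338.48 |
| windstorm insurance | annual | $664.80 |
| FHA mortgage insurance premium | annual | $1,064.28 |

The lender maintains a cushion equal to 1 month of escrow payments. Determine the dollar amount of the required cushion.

Homeowner's insurance — $1,059.60
City property tax — $1,338.48
Windstorm insurance — $664.80
FHA mortgage insurance premium — $1,064.28
Annual escrow total = $4,127.16
Base monthly escrow = $4,127.16 ÷ 12 = $343.93
Reserve = 1 × $343.93 = $343.93

$343.93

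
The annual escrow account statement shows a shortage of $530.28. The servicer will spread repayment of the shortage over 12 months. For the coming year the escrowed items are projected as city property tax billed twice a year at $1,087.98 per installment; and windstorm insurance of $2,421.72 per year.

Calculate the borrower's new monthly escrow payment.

City property tax: $1,087.98 × 2 = $2,175.96/yr
Windstorm insurance: $2,421.72/yr
Total per year = $4,597.68
Per month = $4,597.68 / 12 = $383.14
Shortage per month = $530.28 ÷ 12 = $44.19
New monthly escrow = $383.14 + $44.19 = $427.33

$427.33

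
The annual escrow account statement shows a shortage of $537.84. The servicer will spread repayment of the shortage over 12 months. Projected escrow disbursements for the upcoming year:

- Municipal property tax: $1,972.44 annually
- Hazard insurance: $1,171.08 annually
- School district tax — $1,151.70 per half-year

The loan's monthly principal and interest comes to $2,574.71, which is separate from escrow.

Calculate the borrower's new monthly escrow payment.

$498.73

Municipal property tax = $1,972.44/yr
Hazard insurance = $1,171.08/yr
School district tax = $1,151.70 × 2 = $2,303.40/yr
Combined annual = $1,972.44 + $1,171.08 + $2,303.40 = $5,446.92
Monthly escrow = $5,446.92 / 12 = $453.91
Shortage spread = $537.84 / 12 = $44.82/mo
New monthly escrow = $453.91 + $44.82 = $498.73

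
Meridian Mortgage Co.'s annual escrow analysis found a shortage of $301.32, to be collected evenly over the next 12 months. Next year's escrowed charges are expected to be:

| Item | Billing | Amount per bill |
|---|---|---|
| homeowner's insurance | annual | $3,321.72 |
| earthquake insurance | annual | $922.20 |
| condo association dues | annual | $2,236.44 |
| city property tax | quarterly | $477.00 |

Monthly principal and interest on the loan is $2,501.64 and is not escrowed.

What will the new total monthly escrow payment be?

Homeowner's insurance: $3,321.72
Earthquake insurance: $922.20
Condo association dues: $2,236.44
City property tax: $477.00 × 4 = $1,908.00
Annual escrow total = $8,388.36
Per month = $8,388.36 ÷ 12 = $699.03
Shortage spread = $301.32 ÷ 12 = $25.11/mo
Adjusted monthly = $699.03 + $25.11 = $724.14

$724.14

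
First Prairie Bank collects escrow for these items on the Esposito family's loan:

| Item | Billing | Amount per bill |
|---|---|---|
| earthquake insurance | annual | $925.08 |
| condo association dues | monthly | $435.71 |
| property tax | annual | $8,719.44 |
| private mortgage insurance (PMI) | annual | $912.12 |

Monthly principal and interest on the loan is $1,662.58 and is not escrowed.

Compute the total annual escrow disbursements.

Earthquake insurance = $925.08/yr
Condo association dues = $435.71 × 12 = $5,228.52/yr
Property tax = $8,719.44/yr
Private mortgage insurance (PMI) = $912.12/yr
Yearly total = $925.08 + $5,228.52 + $8,719.44 + $912.12 = $15,785.16

$15,785.16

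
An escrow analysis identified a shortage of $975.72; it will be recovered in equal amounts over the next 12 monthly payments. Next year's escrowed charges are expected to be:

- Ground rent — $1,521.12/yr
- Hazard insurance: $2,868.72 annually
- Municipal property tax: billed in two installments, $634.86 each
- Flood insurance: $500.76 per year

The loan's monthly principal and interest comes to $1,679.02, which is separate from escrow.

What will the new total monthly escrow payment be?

$594.67

Ground rent = $1,521.12/yr
Hazard insurance = $2,868.72/yr
Municipal property tax = $634.86 × 2 = $1,269.72/yr
Flood insurance = $500.76/yr
Total per year = $6,160.32
Monthly = $6,160.32 / 12 = $513.36
Shortage per month = $975.72 ÷ 12 = $81.31
Adjusted monthly = $513.36 + $81.31 = $594.67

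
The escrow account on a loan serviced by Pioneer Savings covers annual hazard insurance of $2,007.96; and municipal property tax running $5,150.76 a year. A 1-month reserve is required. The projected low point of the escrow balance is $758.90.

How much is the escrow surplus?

$162.34

Hazard insurance: $2,007.96 per year
Municipal property tax: $5,150.76 per year
Yearly total = $7,158.72
Monthly = $7,158.72 ÷ 12 = $596.56
Required cushion = 1 × $596.56 = $596.56
Excess over cushion: $758.90 − $596.56 = $162.34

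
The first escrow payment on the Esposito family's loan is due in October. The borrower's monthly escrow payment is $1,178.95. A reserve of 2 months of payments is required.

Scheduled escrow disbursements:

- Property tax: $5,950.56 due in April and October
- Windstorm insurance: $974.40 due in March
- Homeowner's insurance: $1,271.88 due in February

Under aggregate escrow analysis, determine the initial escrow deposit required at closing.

$8,252.65

Cushion = 2 × $1,178.95 = $2,357.90
Trial balance (start $0, +$1,178.95 each month, − disbursements):
  Oct: +$1,178.95 − $5,950.56 → -$4,771.61
  Nov: +$1,178.95 → -$3,592.66
  Dec: +$1,178.95 → -$2,413.71
  Jan: +$1,178.95 → -$1,234.76
  Feb: +$1,178.95 − $1,271.88 → -$1,327.69
  Mar: +$1,178.95 − $974.40 → -$1,123.14
  Apr: +$1,178.95 − $5,950.56 → -$5,894.75
  May: +$1,178.95 → -$4,715.80
  Jun: +$1,178.95 → -$3,536.85
  Jul: +$1,178.95 → -$2,357.90
  Aug: +$1,178.95 → -$1,178.95
  Sep: +$1,178.95 → $0.00
Lowest trial balance = -$5,894.75 (Apr)
Initial deposit = cushion − low point = $2,357.90 − (-$5,894.75) = $8,252.65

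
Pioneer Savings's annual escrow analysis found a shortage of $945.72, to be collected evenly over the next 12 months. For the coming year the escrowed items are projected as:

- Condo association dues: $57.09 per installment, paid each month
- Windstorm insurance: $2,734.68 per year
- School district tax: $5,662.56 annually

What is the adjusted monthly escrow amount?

$835.67

Condo association dues: $57.09 × 12 = $685.08/yr
Windstorm insurance: $2,734.68/yr
School district tax: $5,662.56/yr
Total annual escrow = $9,082.32
Per month = $9,082.32 ÷ 12 = $756.86
Shortage spread = $945.72 ÷ 12 = $78.81/mo
New monthly escrow = $756.86 + $78.81 = $835.67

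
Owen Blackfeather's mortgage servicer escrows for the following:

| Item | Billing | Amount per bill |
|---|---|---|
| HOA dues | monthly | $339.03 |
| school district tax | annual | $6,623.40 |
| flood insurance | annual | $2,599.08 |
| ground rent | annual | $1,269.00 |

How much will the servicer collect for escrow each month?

HOA dues: $339.03 × 12 = $4,068.36
School district tax: $6,623.40
Flood insurance: $2,599.08
Ground rent: $1,269.00
Annual escrow total = $4,068.36 + $6,623.40 + $2,599.08 + $1,269.00 = $14,559.84
Monthly escrow = $14,559.84 ÷ 12 = $1,213.32

$1,213.32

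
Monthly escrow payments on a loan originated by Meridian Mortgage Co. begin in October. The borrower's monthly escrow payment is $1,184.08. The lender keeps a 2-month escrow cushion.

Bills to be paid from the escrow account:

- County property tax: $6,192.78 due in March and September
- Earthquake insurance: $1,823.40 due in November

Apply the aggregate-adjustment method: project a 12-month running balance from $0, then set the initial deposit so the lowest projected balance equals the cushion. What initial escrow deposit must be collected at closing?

Cushion = 2 × $1,184.08 = $2,368.16
Trial balance (start $0, +$1,184.08 each month, − disbursements):
  Oct: +$1,184.08 → $1,184.08
  Nov: +$1,184.08 − $1,823.40 → $544.76
  Dec: +$1,184.08 → $1,728.84
  Jan: +$1,184.08 → $2,912.92
  Feb: +$1,184.08 → $4,097.00
  Mar: +$1,184.08 − $6,192.78 → -$911.70
  Apr: +$1,184.08 → $272.38
  May: +$1,184.08 → $1,456.46
  Jun: +$1,184.08 → $2,640.54
  Jul: +$1,184.08 → $3,824.62
  Aug: +$1,184.08 → $5,008.70
  Sep: +$1,184.08 − $6,192.78 → $0.00
Lowest trial balance = -$911.70 (Mar)
Initial deposit = cushion − low point = $2,368.16 − (-$911.70) = $3,279.86

$3,279.86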